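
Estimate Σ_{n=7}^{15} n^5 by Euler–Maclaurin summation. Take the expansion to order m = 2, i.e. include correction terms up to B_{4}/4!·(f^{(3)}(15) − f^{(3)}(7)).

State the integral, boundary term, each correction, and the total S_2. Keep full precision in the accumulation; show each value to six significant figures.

Integral: ∫_7^15 x^5 dx = 1.87883e+06.
Boundary: ½(f(7) + f(15)) = ½(16807.0 + 759375) = 388091.
So far: 2.26692e+06.
Order-1 term: 1/12 · (253125 − 12005.0) = 20093.3.
Partial sum through k=1: 2.28701e+06.
Order-2 term: −1/720 · (13500.0 − 2940.00) = -14.6667.

S_2 ≈ 2.28700e+06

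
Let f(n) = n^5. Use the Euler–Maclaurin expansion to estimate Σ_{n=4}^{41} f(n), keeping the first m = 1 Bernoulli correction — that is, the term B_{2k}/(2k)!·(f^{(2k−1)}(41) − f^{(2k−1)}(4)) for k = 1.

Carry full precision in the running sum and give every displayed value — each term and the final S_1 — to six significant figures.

∫_4^41 x^5 dx evaluates to 7.91683e+08.
½[f(4) + f(41)] = ½[1024.00 + 1.15856e+08] = 5.79286e+07.
Integral + boundary = 8.49612e+08.
Order-1 term: 1/12 · (1.41288e+07 − 1280.00) = 1.17729e+06.

S_1 ≈ 8.50789e+08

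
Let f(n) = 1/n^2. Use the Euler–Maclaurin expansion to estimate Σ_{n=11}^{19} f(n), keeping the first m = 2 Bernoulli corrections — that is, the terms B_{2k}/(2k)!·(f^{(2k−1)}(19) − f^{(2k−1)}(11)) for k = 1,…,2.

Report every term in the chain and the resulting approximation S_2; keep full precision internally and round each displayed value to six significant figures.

S_2 ≈ 0.0438955

The integral term ∫_11^19 1/x^2 dx = 0.0382775.
Endpoint term: (f(11) + f(19))/2 = (0.00826446 + 0.00277008)/2 = 0.00551727.
Integral + boundary = 0.0437948.
Correction k=1: B_{2}/2! · (f^{(1)}(19) − f^{(1)}(11)) = 1/12 · (-0.000291588 − (-0.00150263)) = 0.000100920.
Running total after k=1: 0.0438957.
Correction k=2: B_{4}/4! · (f^{(3)}(19) − f^{(3)}(11)) = −1/720 · (-9.69267e-06 − (-0.000149021)) = -1.93512e-07.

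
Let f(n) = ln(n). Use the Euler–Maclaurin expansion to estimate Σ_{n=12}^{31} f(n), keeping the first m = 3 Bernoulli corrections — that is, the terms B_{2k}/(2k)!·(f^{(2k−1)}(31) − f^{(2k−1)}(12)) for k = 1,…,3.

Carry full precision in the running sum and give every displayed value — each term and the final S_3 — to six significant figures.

S_3 ≈ 60.5899

The integral term ∫_12^31 ln(x) dx = 57.6347.
½[f(12) + f(31)] = ½[2.48491 + 3.43399] = 2.95945.
So far: 60.5942.
Correction k=1: B_{2}/2! · (f^{(1)}(31) − f^{(1)}(12)) = 1/12 · (0.0322581 − 0.0833333) = -0.00425627.
Running total after k=1: 60.5899.
Correction k=2: B_{4}/4! · (f^{(3)}(31) − f^{(3)}(12)) = −1/720 · (6.71344e-05 − 0.00115741) = 1.51427e-06.
Running total after k=2: 60.5899.
Correction k=3: B_{6}/6! · (f^{(5)}(31) − f^{(5)}(12)) = 1/30240 · (8.38306e-07 − 9.64506e-05) = -3.16178e-09.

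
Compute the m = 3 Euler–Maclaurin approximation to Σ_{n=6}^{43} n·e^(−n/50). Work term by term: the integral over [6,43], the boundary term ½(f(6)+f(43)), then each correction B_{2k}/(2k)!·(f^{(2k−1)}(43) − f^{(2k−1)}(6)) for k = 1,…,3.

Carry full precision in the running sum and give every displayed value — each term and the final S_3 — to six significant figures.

S_3 ≈ 527.372

Integral: ∫_6^43 x·e^(−x/50) dx = 515.674.
Endpoint term: (f(6) + f(43))/2 = (5.32152 + 18.1960)/2 = 11.7587.
Integral + boundary = 527.432.
Order-1 term: 1/12 · (0.0592427 − 0.780490) = -0.0601039.
Partial sum through k=1: 527.372.
Order-2 term: −1/720 · (0.000362227 − 0.00102173) = 9.15980e-07.
Partial sum through k=2: 527.372.
Order-3 term: 1/30240 · (2.80303e-07 − 6.92507e-07) = -1.36311e-11.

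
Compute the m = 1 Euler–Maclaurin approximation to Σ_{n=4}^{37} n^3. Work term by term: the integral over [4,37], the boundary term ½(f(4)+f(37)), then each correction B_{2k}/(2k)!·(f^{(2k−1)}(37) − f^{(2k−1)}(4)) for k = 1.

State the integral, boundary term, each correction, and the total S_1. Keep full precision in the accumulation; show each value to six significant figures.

S_1 ≈ 494173

∫_4^37 x^3 dx evaluates to 468476.
Endpoint term: (f(4) + f(37))/2 = (64.0000 + 50653.0)/2 = 25358.5.
Integral + boundary = 493835.
k=1: B_{2}/(2)! × [f^{(1)}(37) − f^{(1)}(4)] = 1/12 × (4107.00 − 48.0000) = 338.250.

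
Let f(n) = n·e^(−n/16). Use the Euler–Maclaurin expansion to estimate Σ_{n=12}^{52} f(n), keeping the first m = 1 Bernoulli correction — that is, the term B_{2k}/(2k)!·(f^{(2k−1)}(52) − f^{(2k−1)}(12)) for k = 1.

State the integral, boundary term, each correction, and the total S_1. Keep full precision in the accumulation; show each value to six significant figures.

∫_12^52 x·e^(−x/16) dx evaluates to 169.434.
Boundary: ½(f(12) + f(52)) = ½(5.66840 + 2.01626) = 3.84233.
Running total after boundary: 173.276.
k=1: B_{2}/(2)! × [f^{(1)}(52) − f^{(1)}(12)] = 1/12 × (-0.0872420 − 0.118092) = -0.0171111.

S_1 ≈ 173.259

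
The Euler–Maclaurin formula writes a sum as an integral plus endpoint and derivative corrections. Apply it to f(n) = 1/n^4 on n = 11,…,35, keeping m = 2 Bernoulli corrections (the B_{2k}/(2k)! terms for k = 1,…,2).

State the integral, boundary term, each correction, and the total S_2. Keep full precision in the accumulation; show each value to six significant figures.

The integral term ∫_11^35 1/x^4 dx = 0.000242664.
Endpoint term: (f(11) + f(35))/2 = (6.83013e-05 + 6.66389e-07)/2 = 3.44839e-05.
Integral + boundary = 0.000277148.
Order-1 term: 1/12 · (-7.61587e-08 − (-2.48369e-05)) = 2.06339e-06.
Running total after k=1: 0.000279211.
Order-2 term: −1/720 · (-1.86511e-09 − (-6.15790e-06)) = -8.55004e-09.

S_2 ≈ 0.000279202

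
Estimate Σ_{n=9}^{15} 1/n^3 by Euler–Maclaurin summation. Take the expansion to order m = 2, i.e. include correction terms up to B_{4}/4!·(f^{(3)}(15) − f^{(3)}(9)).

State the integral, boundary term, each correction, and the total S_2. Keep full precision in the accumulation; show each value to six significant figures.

∫_9^15 1/x^3 dx evaluates to 0.00395062.
Endpoint term: (f(9) + f(15))/2 = (0.00137174 + 0.000296296)/2 = 0.000834019.
So far: 0.00478464.
Order-1 term: 1/12 · (-5.92593e-05 − (-0.000457247)) = 3.31657e-05.
Partial sum through k=1: 0.00481780.
Order-2 term: −1/720 · (-5.26749e-06 − (-0.000112901)) = -1.49490e-07.

S_2 ≈ 0.00481765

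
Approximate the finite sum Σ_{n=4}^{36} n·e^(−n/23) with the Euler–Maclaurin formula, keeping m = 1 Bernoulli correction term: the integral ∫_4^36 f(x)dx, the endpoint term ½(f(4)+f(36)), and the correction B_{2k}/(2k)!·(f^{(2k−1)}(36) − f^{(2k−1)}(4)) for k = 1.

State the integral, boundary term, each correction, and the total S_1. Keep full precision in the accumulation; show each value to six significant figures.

S_1 ≈ 243.575

Integral: ∫_4^36 x·e^(−x/23) dx = 238.199.
½[f(4) + f(36)] = ½[3.36148 + 7.52553] = 5.44351.
Integral + boundary = 243.642.
Correction k=1: B_{2}/2! · (f^{(1)}(36) − f^{(1)}(4)) = 1/12 · (-0.118154 − 0.694219) = -0.0676978.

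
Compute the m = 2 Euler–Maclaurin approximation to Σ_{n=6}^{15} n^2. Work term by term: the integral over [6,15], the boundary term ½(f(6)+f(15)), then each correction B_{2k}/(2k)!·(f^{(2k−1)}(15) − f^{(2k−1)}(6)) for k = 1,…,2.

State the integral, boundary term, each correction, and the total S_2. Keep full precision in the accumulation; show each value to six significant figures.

∫_6^15 x^2 dx evaluates to 1053.00.
½[f(6) + f(15)] = ½[36.0000 + 225.000] = 130.500.
Integral + boundary = 1183.50.
k=1: B_{2}/(2)! × [f^{(1)}(15) − f^{(1)}(6)] = 1/12 × (30.0000 − 12.0000) = 1.50000.
Running total after k=1: 1185.00.
k=2: B_{4}/(4)! × [f^{(3)}(15) − f^{(3)}(6)] = −1/720 × (0.00000 − 0.00000) = 0.00000.

S_2 ≈ 1185.00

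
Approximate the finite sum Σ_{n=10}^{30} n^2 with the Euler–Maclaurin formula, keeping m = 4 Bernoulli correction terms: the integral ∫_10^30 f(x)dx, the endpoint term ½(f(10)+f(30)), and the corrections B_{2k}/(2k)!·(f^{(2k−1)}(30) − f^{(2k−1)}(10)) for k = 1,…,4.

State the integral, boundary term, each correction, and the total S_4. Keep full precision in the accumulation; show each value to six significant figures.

∫_10^30 x^2 dx evaluates to 8666.67.
Endpoint term: (f(10) + f(30))/2 = (100.000 + 900.000)/2 = 500.000.
Integral + boundary = 9166.67.
Correction k=1: B_{2}/2! · (f^{(1)}(30) − f^{(1)}(10)) = 1/12 · (60.0000 − 20.0000) = 3.33333.
Running total after k=1: 9170.00.
Correction k=2: B_{4}/4! · (f^{(3)}(30) − f^{(3)}(10)) = −1/720 · (0.00000 − 0.00000) = 0.00000.
Running total after k=2: 9170.00.
Correction k=3: B_{6}/6! · (f^{(5)}(30) − f^{(5)}(10)) = 1/30240 · (0.00000 − 0.00000) = 0.00000.
Running total after k=3: 9170.00.
Correction k=4: B_{8}/8! · (f^{(7)}(30) − f^{(7)}(10)) = −1/1209600 · (0.00000 − 0.00000) = 0.00000.

S_4 ≈ 9170.00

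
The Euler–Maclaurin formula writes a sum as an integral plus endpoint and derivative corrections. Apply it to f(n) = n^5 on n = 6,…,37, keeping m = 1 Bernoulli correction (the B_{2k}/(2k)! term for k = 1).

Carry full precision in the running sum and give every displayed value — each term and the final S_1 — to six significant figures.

S_1 ≈ 4.63070e+08

The integral term ∫_6^37 x^5 dx = 4.27613e+08.
½[f(6) + f(37)] = ½[7776.00 + 6.93440e+07] = 3.46759e+07.
Running total after boundary: 4.62289e+08.
Order-1 term: 1/12 · (9.37080e+06 − 6480.00) = 780360.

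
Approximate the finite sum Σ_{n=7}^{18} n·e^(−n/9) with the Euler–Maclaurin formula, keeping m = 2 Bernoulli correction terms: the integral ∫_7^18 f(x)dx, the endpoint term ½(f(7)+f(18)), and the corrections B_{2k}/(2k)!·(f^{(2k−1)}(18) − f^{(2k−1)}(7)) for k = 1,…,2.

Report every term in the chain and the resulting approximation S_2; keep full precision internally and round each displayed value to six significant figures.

S_2 ≈ 36.0771

Integral: ∫_7^18 x·e^(−x/9) dx = 33.2708.
½[f(7) + f(18)] = ½[3.21598 + 2.43604] = 2.82601.
So far: 36.0969.
Correction k=1: B_{2}/2! · (f^{(1)}(18) − f^{(1)}(7)) = 1/12 · (-0.135335 − 0.102095) = -0.0197858.
After k=1: 36.0771.
Correction k=2: B_{4}/4! · (f^{(3)}(18) − f^{(3)}(7)) = −1/720 · (0.00167081 − 0.0126043) = 1.51854e-05.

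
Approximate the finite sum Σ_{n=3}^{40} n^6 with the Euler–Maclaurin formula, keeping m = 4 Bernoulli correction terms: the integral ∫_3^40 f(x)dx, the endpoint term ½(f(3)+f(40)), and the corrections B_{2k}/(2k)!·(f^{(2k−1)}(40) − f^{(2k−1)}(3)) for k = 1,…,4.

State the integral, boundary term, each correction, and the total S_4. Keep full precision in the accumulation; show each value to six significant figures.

S_4 ≈ 2.55049e+10

Integral: ∫_3^40 x^6 dx = 2.34057e+10.
Endpoint term: (f(3) + f(40))/2 = (729.000 + 4.09600e+09)/2 = 2.04800e+09.
So far: 2.54537e+10.
Correction k=1: B_{2}/2! · (f^{(1)}(40) − f^{(1)}(3)) = 1/12 · (6.14400e+08 − 1458.00) = 5.11999e+07.
After k=1: 2.55049e+10.
Correction k=2: B_{4}/4! · (f^{(3)}(40) − f^{(3)}(3)) = −1/720 · (7.68000e+06 − 3240.00) = -10662.2.
After k=2: 2.55049e+10.
Correction k=3: B_{6}/6! · (f^{(5)}(40) − f^{(5)}(3)) = 1/30240 · (28800.0 − 2160.00) = 0.880952.
After k=3: 2.55049e+10.
Correction k=4: B_{8}/8! · (f^{(7)}(40) − f^{(7)}(3)) = −1/1209600 · (0.00000 − 0.00000) = 0.00000.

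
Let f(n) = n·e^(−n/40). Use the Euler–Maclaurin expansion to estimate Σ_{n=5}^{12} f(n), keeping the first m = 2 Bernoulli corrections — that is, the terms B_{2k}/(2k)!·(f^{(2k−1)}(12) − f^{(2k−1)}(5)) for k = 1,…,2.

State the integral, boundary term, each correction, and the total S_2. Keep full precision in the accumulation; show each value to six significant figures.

S_2 ≈ 54.2225

Integral: ∫_5^12 x·e^(−x/40) dx = 47.5925.
½[f(5) + f(12)] = ½[4.41248 + 8.88982] = 6.65115.
So far: 54.2437.
k=1: B_{2}/(2)! × [f^{(1)}(12) − f^{(1)}(5)] = 1/12 × (0.518573 − 0.772185) = -0.0211343.
Running total after k=1: 54.2225.
k=2: B_{4}/(4)! × [f^{(3)}(12) − f^{(3)}(5)] = −1/720 × (0.00125013 − 0.00158574) = 4.66119e-07.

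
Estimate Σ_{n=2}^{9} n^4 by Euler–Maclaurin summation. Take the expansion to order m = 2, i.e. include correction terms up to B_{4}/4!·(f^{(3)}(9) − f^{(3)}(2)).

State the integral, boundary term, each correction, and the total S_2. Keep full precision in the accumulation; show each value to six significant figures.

∫_2^9 x^4 dx evaluates to 11803.4.
Endpoint term: (f(2) + f(9))/2 = (16.0000 + 6561.00)/2 = 3288.50.
Running total after boundary: 15091.9.
Order-1 term: 1/12 · (2916.00 − 32.0000) = 240.333.
Running total after k=1: 15332.2.
Order-2 term: −1/720 · (216.000 − 48.0000) = -0.233333.

S_2 ≈ 15332.0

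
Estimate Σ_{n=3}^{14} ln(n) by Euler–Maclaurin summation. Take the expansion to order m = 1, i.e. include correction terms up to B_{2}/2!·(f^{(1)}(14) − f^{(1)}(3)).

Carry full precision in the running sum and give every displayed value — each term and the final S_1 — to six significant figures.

S_1 ≈ 24.4980

The integral term ∫_3^14 ln(x) dx = 22.6510.
½[f(3) + f(14)] = ½[1.09861 + 2.63906] = 1.86883.
Integral + boundary = 24.5198.
Order-1 term: 1/12 · (0.0714286 − 0.333333) = -0.0218254.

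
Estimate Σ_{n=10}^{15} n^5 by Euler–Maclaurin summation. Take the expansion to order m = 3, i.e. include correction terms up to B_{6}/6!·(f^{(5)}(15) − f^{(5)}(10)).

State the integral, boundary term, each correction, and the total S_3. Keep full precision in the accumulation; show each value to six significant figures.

S_3 ≈ 2.17838e+06

The integral term ∫_10^15 x^5 dx = 1.73177e+06.
½[f(10) + f(15)] = ½[100000 + 759375] = 429688.
Integral + boundary = 2.16146e+06.
Correction k=1: B_{2}/2! · (f^{(1)}(15) − f^{(1)}(10)) = 1/12 · (253125 − 50000.0) = 16927.1.
Running total after k=1: 2.17839e+06.
Correction k=2: B_{4}/4! · (f^{(3)}(15) − f^{(3)}(10)) = −1/720 · (13500.0 − 6000.00) = -10.4167.
Running total after k=2: 2.17838e+06.
Correction k=3: B_{6}/6! · (f^{(5)}(15) − f^{(5)}(10)) = 1/30240 · (120.000 − 120.000) = 0.00000.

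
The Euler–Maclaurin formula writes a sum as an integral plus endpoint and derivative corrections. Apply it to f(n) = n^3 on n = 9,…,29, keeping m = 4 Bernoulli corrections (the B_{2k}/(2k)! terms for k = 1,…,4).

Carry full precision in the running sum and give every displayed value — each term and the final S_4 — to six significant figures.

S_4 ≈ 187929

The integral term ∫_9^29 x^3 dx = 175180.
Endpoint term: (f(9) + f(29))/2 = (729.000 + 24389.0)/2 = 12559.0.
So far: 187739.
k=1: B_{2}/(2)! × [f^{(1)}(29) − f^{(1)}(9)] = 1/12 × (2523.00 − 243.000) = 190.000.
Running total after k=1: 187929.
k=2: B_{4}/(4)! × [f^{(3)}(29) − f^{(3)}(9)] = −1/720 × (6.00000 − 6.00000) = 0.00000.
Running total after k=2: 187929.
k=3: B_{6}/(6)! × [f^{(5)}(29) − f^{(5)}(9)] = 1/30240 × (0.00000 − 0.00000) = 0.00000.
Running total after k=3: 187929.
k=4: B_{8}/(8)! × [f^{(7)}(29) − f^{(7)}(9)] = −1/1209600 × (0.00000 − 0.00000) = 0.00000.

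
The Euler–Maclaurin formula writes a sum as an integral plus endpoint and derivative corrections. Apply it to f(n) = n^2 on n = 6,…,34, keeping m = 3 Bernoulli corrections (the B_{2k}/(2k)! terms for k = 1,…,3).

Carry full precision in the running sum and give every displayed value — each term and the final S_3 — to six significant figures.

S_3 ≈ 13630.0

The integral term ∫_6^34 x^2 dx = 13029.3.
Endpoint term: (f(6) + f(34))/2 = (36.0000 + 1156.00)/2 = 596.000.
Integral + boundary = 13625.3.
Correction k=1: B_{2}/2! · (f^{(1)}(34) − f^{(1)}(6)) = 1/12 · (68.0000 − 12.0000) = 4.66667.
Partial sum through k=1: 13630.0.
Correction k=2: B_{4}/4! · (f^{(3)}(34) − f^{(3)}(6)) = −1/720 · (0.00000 − 0.00000) = 0.00000.
Partial sum through k=2: 13630.0.
Correction k=3: B_{6}/6! · (f^{(5)}(34) − f^{(5)}(6)) = 1/30240 · (0.00000 − 0.00000) = 0.00000.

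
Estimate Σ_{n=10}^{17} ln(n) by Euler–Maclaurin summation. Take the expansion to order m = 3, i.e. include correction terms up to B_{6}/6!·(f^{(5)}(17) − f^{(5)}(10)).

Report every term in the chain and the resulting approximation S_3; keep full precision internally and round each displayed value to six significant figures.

S_3 ≈ 20.7032

Integral: ∫_10^17 ln(x) dx = 18.1388.
Endpoint term: (f(10) + f(17))/2 = (2.30259 + 2.83321)/2 = 2.56790.
Running total after boundary: 20.7067.
Order-1 term: 1/12 · (0.0588235 − 0.100000) = -0.00343137.
Partial sum through k=1: 20.7032.
Order-2 term: −1/720 · (0.000407083 − 0.00200000) = 2.21238e-06.
Partial sum through k=2: 20.7032.
Order-3 term: 1/30240 · (1.69031e-05 − 0.000240000) = -7.37754e-09.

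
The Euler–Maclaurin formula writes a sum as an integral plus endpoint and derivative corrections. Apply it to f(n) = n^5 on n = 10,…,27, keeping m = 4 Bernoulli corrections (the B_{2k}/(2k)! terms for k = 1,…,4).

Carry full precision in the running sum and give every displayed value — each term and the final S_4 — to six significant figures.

S_4 ≈ 7.18451e+07

∫_10^27 x^5 dx evaluates to 6.44034e+07.
½[f(10) + f(27)] = ½[100000 + 1.43489e+07] = 7.22445e+06.
So far: 7.16279e+07.
k=1: B_{2}/(2)! × [f^{(1)}(27) − f^{(1)}(10)] = 1/12 × (2.65720e+06 − 50000.0) = 217267.
After k=1: 7.18451e+07.
k=2: B_{4}/(4)! × [f^{(3)}(27) − f^{(3)}(10)] = −1/720 × (43740.0 − 6000.00) = -52.4167.
After k=2: 7.18451e+07.
k=3: B_{6}/(6)! × [f^{(5)}(27) − f^{(5)}(10)] = 1/30240 × (120.000 − 120.000) = 0.00000.
After k=3: 7.18451e+07.
k=4: B_{8}/(8)! × [f^{(7)}(27) − f^{(7)}(10)] = −1/1209600 × (0.00000 − 0.00000) = 0.00000.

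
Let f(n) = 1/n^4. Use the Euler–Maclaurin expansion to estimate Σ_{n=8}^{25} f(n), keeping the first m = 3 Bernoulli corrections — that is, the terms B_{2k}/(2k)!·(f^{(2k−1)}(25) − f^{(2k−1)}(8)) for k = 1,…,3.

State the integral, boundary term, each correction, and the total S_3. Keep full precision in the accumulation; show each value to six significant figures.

∫_8^25 1/x^4 dx evaluates to 0.000629708.
Boundary: ½(f(8) + f(25)) = ½(0.000244141 + 2.56000e-06) = 0.000123350.
So far: 0.000753059.
Order-1 term: 1/12 · (-4.09600e-07 − (-0.000122070)) = 1.01384e-05.
Partial sum through k=1: 0.000763197.
Order-2 term: −1/720 · (-1.96608e-08 − (-5.72205e-05)) = -7.94456e-08.
Partial sum through k=2: 0.000763118.
Order-3 term: 1/30240 · (-1.76161e-09 − (-5.00679e-05)) = 1.65563e-09.

S_3 ≈ 0.000763119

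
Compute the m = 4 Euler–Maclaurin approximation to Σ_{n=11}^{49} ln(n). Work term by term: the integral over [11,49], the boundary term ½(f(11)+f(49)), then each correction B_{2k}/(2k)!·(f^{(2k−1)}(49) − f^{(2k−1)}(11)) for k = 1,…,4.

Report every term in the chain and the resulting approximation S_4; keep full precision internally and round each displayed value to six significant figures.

∫_11^49 ln(x) dx evaluates to 126.322.
½[f(11) + f(49)] = ½[2.39790 + 3.89182] = 3.14486.
So far: 129.467.
Order-1 term: 1/12 · (0.0204082 − 0.0909091) = -0.00587508.
After k=1: 129.461.
Order-2 term: −1/720 · (1.69997e-05 − 0.00150263) = 2.06337e-06.
After k=2: 129.461.
Order-3 term: 1/30240 · (8.49632e-08 − 0.000149021) = -4.92514e-09.
After k=3: 129.461.
Order-4 term: −1/1209600 · (1.06160e-09 − 3.69474e-05) = 3.05442e-11.

S_4 ≈ 129.461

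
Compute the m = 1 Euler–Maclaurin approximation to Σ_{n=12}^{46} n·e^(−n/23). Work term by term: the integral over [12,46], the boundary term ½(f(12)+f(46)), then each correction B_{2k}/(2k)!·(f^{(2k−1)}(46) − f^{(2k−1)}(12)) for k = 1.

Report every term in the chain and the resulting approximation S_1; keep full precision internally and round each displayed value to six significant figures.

The integral term ∫_12^46 x·e^(−x/23) dx = 262.980.
Endpoint term: (f(12) + f(46))/2 = (7.12185 + 6.22542)/2 = 6.67364.
Integral + boundary = 269.654.
k=1: B_{2}/(2)! × [f^{(1)}(46) − f^{(1)}(12)] = 1/12 × (-0.135335 − 0.283842) = -0.0349314.

S_1 ≈ 269.619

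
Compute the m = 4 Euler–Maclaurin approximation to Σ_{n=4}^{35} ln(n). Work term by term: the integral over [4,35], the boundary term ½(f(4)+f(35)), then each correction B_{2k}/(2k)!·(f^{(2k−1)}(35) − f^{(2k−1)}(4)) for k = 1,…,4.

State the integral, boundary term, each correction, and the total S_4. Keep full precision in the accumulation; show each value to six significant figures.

S_4 ≈ 90.3444

The integral term ∫_4^35 ln(x) dx = 87.8920.
Boundary: ½(f(4) + f(35)) = ½(1.38629 + 3.55535) = 2.47082.
Running total after boundary: 90.3628.
Order-1 term: 1/12 · (0.0285714 − 0.250000) = -0.0184524.
After k=1: 90.3444.
Order-2 term: −1/720 · (4.66472e-05 − 0.0312500) = 4.33380e-05.
After k=2: 90.3444.
Order-3 term: 1/30240 · (4.56952e-07 − 0.0234375) = -7.75034e-07.
After k=3: 90.3444.
Order-4 term: −1/1209600 · (1.11907e-08 − 0.0439453) = 3.63304e-08.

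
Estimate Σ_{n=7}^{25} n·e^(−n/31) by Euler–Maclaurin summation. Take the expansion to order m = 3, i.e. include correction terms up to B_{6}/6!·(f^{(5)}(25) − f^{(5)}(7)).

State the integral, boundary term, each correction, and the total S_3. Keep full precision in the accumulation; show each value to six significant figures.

S_3 ≈ 173.204

Integral: ∫_7^25 x·e^(−x/31) dx = 164.875.
Boundary: ½(f(7) + f(25)) = ½(5.58511 + 11.1610) = 8.37305.
Running total after boundary: 173.248.
Correction k=1: B_{2}/2! · (f^{(1)}(25) − f^{(1)}(7)) = 1/12 · (0.0864076 − 0.617708) = -0.0442750.
Running total after k=1: 173.204.
Correction k=2: B_{4}/4! · (f^{(3)}(25) − f^{(3)}(7)) = −1/720 · (0.00101903 − 0.00230328) = 1.78368e-06.
Running total after k=2: 173.204.
Correction k=3: B_{6}/6! · (f^{(5)}(25) − f^{(5)}(7)) = 1/30240 · (2.02720e-06 − 4.12465e-06) = -6.93599e-11.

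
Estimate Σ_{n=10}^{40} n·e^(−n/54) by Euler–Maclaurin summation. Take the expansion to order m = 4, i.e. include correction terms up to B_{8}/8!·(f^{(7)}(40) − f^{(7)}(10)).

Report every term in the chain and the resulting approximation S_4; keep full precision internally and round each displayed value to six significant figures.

Integral: ∫_10^40 x·e^(−x/54) dx = 451.728.
Boundary: ½(f(10) + f(40)) = ½(8.30950 + 19.0704) = 13.6900.
Integral + boundary = 465.418.
Correction k=1: B_{2}/2! · (f^{(1)}(40) − f^{(1)}(10)) = 1/12 · (0.123605 − 0.677071) = -0.0461222.
Partial sum through k=1: 465.371.
Correction k=2: B_{4}/4! · (f^{(3)}(40) − f^{(3)}(10)) = −1/720 · (0.000369385 − 0.000802116) = 6.01016e-07.
Partial sum through k=2: 465.371.
Correction k=3: B_{6}/6! · (f^{(5)}(40) − f^{(5)}(10)) = 1/30240 · (2.38814e-07 − 4.70522e-07) = -7.66230e-12.
Partial sum through k=3: 465.371.
Correction k=4: B_{8}/8! · (f^{(7)}(40) − f^{(7)}(10)) = −1/1209600 · (1.20354e-10 − 2.28384e-10) = 8.93109e-17.

S_4 ≈ 465.371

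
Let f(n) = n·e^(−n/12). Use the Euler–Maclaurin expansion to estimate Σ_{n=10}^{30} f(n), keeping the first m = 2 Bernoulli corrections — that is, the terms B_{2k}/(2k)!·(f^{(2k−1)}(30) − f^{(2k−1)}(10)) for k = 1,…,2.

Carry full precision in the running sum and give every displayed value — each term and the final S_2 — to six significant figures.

∫_10^30 x·e^(−x/12) dx evaluates to 73.3631.
Boundary: ½(f(10) + f(30)) = ½(4.34598 + 2.46255) = 3.40427.
Integral + boundary = 76.7674.
Order-1 term: 1/12 · (-0.123127 − 0.0724330) = -0.0162967.
Partial sum through k=1: 76.7511.
Order-2 term: −1/720 · (0.000285017 − 0.00653909) = 8.68622e-06.

S_2 ≈ 76.7511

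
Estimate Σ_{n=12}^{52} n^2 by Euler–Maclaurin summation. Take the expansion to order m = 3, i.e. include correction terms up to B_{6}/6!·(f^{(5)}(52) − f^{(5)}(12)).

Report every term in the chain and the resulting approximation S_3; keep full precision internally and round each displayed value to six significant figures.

Integral: ∫_12^52 x^2 dx = 46293.3.
Endpoint term: (f(12) + f(52))/2 = (144.000 + 2704.00)/2 = 1424.00.
Integral + boundary = 47717.3.
Order-1 term: 1/12 · (104.000 − 24.0000) = 6.66667.
After k=1: 47724.0.
Order-2 term: −1/720 · (0.00000 − 0.00000) = 0.00000.
After k=2: 47724.0.
Order-3 term: 1/30240 · (0.00000 − 0.00000) = 0.00000.

S_3 ≈ 47724.0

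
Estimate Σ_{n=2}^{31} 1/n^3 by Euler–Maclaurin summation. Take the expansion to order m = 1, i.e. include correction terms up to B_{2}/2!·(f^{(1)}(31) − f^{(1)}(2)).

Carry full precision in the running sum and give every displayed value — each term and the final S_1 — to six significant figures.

S_1 ≈ 0.202621

∫_2^31 1/x^3 dx evaluates to 0.124480.
Endpoint term: (f(2) + f(31))/2 = (0.125000 + 3.35672e-05)/2 = 0.0625168.
Integral + boundary = 0.186996.
Correction k=1: B_{2}/2! · (f^{(1)}(31) − f^{(1)}(2)) = 1/12 · (-3.24844e-06 − (-0.187500)) = 0.0156247.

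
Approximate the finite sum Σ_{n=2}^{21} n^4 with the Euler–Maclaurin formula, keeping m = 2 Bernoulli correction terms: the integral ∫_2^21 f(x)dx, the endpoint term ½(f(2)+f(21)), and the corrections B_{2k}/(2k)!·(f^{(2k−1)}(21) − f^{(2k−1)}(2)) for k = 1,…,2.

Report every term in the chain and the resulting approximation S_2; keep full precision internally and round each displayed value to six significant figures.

S_2 ≈ 917146

∫_2^21 x^4 dx evaluates to 816814.
½[f(2) + f(21)] = ½[16.0000 + 194481] = 97248.5.
Integral + boundary = 914062.
Correction k=1: B_{2}/2! · (f^{(1)}(21) − f^{(1)}(2)) = 1/12 · (37044.0 − 32.0000) = 3084.33.
Running total after k=1: 917147.
Correction k=2: B_{4}/4! · (f^{(3)}(21) − f^{(3)}(2)) = −1/720 · (504.000 − 48.0000) = -0.633333.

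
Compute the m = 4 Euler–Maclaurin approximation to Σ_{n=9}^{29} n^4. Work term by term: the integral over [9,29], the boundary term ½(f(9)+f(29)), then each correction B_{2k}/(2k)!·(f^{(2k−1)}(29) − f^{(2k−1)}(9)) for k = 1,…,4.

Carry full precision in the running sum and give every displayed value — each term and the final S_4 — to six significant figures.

S_4 ≈ 4.45523e+06

Integral: ∫_9^29 x^4 dx = 4.09042e+06.
½[f(9) + f(29)] = ½[6561.00 + 707281] = 356921.
Running total after boundary: 4.44734e+06.
k=1: B_{2}/(2)! × [f^{(1)}(29) − f^{(1)}(9)] = 1/12 × (97556.0 − 2916.00) = 7886.67.
Partial sum through k=1: 4.45523e+06.
k=2: B_{4}/(4)! × [f^{(3)}(29) − f^{(3)}(9)] = −1/720 × (696.000 − 216.000) = -0.666667.
Partial sum through k=2: 4.45523e+06.
k=3: B_{6}/(6)! × [f^{(5)}(29) − f^{(5)}(9)] = 1/30240 × (0.00000 − 0.00000) = 0.00000.
Partial sum through k=3: 4.45523e+06.
k=4: B_{8}/(8)! × [f^{(7)}(29) − f^{(7)}(9)] = −1/1209600 × (0.00000 − 0.00000) = 0.00000.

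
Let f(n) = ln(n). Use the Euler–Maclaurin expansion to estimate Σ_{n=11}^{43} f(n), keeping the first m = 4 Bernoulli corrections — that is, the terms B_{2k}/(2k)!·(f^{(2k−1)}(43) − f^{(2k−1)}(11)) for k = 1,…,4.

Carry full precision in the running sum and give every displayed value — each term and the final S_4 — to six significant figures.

S_4 ≈ 106.429

∫_11^43 ln(x) dx evaluates to 103.355.
Boundary: ½(f(11) + f(43)) = ½(2.39790 + 3.76120) = 3.07955.
Integral + boundary = 106.434.
k=1: B_{2}/(2)! × [f^{(1)}(43) − f^{(1)}(11)] = 1/12 × (0.0232558 − 0.0909091) = -0.00563777.
After k=1: 106.429.
k=2: B_{4}/(4)! × [f^{(3)}(43) − f^{(3)}(11)] = −1/720 × (2.51550e-05 − 0.00150263) = 2.05205e-06.
After k=2: 106.429.
k=3: B_{6}/(6)! × [f^{(5)}(43) − f^{(5)}(11)] = 1/30240 × (1.63256e-07 − 0.000149021) = -4.92255e-09.
After k=3: 106.429.
k=4: B_{8}/(8)! × [f^{(7)}(43) − f^{(7)}(11)] = −1/1209600 × (2.64883e-09 − 3.69474e-05) = 3.05429e-11.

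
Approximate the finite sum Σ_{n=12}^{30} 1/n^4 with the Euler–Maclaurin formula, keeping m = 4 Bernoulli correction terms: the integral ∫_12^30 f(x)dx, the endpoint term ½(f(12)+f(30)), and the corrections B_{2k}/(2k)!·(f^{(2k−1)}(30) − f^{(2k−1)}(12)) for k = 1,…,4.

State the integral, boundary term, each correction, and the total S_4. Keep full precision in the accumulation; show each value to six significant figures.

S_4 ≈ 0.000206607

∫_12^30 1/x^4 dx evaluates to 0.000180556.
Endpoint term: (f(12) + f(30))/2 = (4.82253e-05 + 1.23457e-06)/2 = 2.47299e-05.
Integral + boundary = 0.000205285.
k=1: B_{2}/(2)! × [f^{(1)}(30) − f^{(1)}(12)] = 1/12 × (-1.64609e-07 − (-1.60751e-05)) = 1.32587e-06.
Partial sum through k=1: 0.000206611.
k=2: B_{4}/(4)! × [f^{(3)}(30) − f^{(3)}(12)] = −1/720 × (-5.48697e-09 − (-3.34898e-06)) = -4.64374e-09.
Partial sum through k=2: 0.000206607.
k=3: B_{6}/(6)! × [f^{(5)}(30) − f^{(5)}(12)] = 1/30240 × (-3.41411e-10 − (-1.30238e-06)) = 4.30569e-11.
Partial sum through k=3: 0.000206607.
k=4: B_{8}/(8)! × [f^{(7)}(30) − f^{(7)}(12)] = −1/1209600 × (-3.41411e-11 − (-8.13988e-07)) = -6.72912e-13.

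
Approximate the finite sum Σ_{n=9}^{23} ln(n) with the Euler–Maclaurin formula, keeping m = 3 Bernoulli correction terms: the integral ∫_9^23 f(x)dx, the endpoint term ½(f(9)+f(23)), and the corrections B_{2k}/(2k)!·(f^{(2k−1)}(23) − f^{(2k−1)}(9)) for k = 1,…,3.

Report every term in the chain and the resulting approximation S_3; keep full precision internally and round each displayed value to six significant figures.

Integral: ∫_9^23 ln(x) dx = 38.3413.
Endpoint term: (f(9) + f(23))/2 = (2.19722 + 3.13549)/2 = 2.66636.
So far: 41.0077.
Order-1 term: 1/12 · (0.0434783 − 0.111111) = -0.00563607.
Partial sum through k=1: 41.0021.
Order-2 term: −1/720 · (0.000164379 − 0.00274348) = 3.58209e-06.
Partial sum through k=2: 41.0021.
Order-3 term: 1/30240 · (3.72883e-06 − 0.000406442) = -1.33172e-08.

S_3 ≈ 41.0021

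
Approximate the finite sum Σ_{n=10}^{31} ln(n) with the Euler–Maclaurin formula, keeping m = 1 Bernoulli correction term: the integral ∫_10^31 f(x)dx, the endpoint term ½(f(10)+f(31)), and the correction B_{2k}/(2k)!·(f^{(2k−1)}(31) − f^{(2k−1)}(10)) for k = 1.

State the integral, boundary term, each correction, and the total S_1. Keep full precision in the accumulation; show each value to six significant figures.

The integral term ∫_10^31 ln(x) dx = 62.4278.
Endpoint term: (f(10) + f(31))/2 = (2.30259 + 3.43399)/2 = 2.86829.
Running total after boundary: 65.2960.
Order-1 term: 1/12 · (0.0322581 − 0.100000) = -0.00564516.

S_1 ≈ 65.2904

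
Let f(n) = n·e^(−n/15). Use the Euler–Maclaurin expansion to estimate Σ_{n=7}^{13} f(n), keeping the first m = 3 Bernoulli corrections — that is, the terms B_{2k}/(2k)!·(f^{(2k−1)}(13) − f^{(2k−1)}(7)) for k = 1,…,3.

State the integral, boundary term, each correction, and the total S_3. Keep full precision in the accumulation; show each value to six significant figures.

S_3 ≈ 35.2961

Integral: ∫_7^13 x·e^(−x/15) dx = 30.3922.
Endpoint term: (f(7) + f(13))/2 = (4.38962 + 5.46455)/2 = 4.92709.
Running total after boundary: 35.3193.
Correction k=1: B_{2}/2! · (f^{(1)}(13) − f^{(1)}(7)) = 1/12 · (0.0560467 − 0.334448) = -0.0232001.
Running total after k=1: 35.2961.
Correction k=2: B_{4}/4! · (f^{(3)}(13) − f^{(3)}(7)) = −1/720 · (0.00398554 − 0.00706056) = 4.27085e-06.
Running total after k=2: 35.2961.
Correction k=3: B_{6}/6! · (f^{(5)}(13) − f^{(5)}(7)) = 1/30240 · (3.43200e-05 − 5.61542e-05) = -7.22030e-10.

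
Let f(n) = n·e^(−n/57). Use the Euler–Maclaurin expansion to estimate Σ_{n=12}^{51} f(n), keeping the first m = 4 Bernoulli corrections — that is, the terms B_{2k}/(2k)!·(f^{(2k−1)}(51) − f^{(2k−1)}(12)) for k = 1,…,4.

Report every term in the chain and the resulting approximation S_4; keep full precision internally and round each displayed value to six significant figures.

Integral: ∫_12^51 x·e^(−x/57) dx = 670.300.
½[f(12) + f(51)] = ½[9.72189 + 20.8445] = 15.2832.
Running total after boundary: 685.583.
Order-1 term: 1/12 · (0.0430226 − 0.639598) = -0.0497146.
After k=1: 685.533.
Order-2 term: −1/720 · (0.000264836 − 0.000695572) = 5.98244e-07.
After k=2: 685.533.
Order-3 term: 1/30240 · (1.58951e-07 − 3.67585e-07) = -6.89929e-12.
After k=3: 685.533.
Order-4 term: −1/1209600 · (7.27572e-11 − 1.60382e-10) = 7.24414e-17.

S_4 ≈ 685.533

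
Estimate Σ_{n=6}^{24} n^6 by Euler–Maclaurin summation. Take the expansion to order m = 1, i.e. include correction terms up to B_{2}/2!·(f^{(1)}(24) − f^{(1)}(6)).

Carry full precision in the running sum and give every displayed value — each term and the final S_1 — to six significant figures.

The integral term ∫_6^24 x^6 dx = 6.55170e+08.
Boundary: ½(f(6) + f(24)) = ½(46656.0 + 1.91103e+08) = 9.55748e+07.
So far: 7.50745e+08.
Order-1 term: 1/12 · (4.77757e+07 − 46656.0) = 3.97742e+06.

S_1 ≈ 7.54722e+08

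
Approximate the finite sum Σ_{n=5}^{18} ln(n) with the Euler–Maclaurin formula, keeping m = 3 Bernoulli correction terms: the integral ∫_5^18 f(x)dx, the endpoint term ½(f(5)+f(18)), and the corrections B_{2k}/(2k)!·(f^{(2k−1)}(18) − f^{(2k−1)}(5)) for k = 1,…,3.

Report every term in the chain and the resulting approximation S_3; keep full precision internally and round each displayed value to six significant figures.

S_3 ≈ 33.2174

∫_5^18 ln(x) dx evaluates to 30.9795.
Boundary: ½(f(5) + f(18)) = ½(1.60944 + 2.89037) = 2.24990.
Integral + boundary = 33.2294.
Order-1 term: 1/12 · (0.0555556 − 0.200000) = -0.0120370.
Partial sum through k=1: 33.2174.
Order-2 term: −1/720 · (0.000342936 − 0.0160000) = 2.17459e-05.
Partial sum through k=2: 33.2174.
Order-3 term: 1/30240 · (1.27013e-05 − 0.00768000) = -2.53548e-07.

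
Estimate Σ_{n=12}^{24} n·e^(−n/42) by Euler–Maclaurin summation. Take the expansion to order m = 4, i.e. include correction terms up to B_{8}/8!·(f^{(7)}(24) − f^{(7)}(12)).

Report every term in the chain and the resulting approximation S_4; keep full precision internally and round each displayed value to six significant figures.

∫_12^24 x·e^(−x/42) dx evaluates to 138.952.
Boundary: ½(f(12) + f(24)) = ½(9.01773 + 13.5532) = 11.2855.
Running total after boundary: 150.237.
Order-1 term: 1/12 · (0.242022 − 0.536769) = -0.0245623.
Running total after k=1: 150.213.
Order-2 term: −1/720 · (0.000777471 − 0.00115631) = 5.26160e-07.
Running total after k=2: 150.213.
Order-3 term: 1/30240 · (8.03708e-07 − 1.13850e-06) = -1.10713e-11.
Running total after k=3: 150.213.
Order-4 term: −1/1209600 · (6.61379e-10 − 9.19221e-10) = 2.13163e-16.

S_4 ≈ 150.213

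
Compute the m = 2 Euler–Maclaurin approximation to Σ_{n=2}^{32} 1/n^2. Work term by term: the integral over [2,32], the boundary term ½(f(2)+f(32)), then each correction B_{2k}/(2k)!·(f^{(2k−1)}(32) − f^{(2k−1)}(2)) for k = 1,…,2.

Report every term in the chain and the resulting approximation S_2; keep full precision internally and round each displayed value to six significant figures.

The integral term ∫_2^32 1/x^2 dx = 0.468750.
Endpoint term: (f(2) + f(32))/2 = (0.250000 + 0.000976562)/2 = 0.125488.
Integral + boundary = 0.594238.
Correction k=1: B_{2}/2! · (f^{(1)}(32) − f^{(1)}(2)) = 1/12 · (-6.10352e-05 − (-0.250000)) = 0.0208282.
After k=1: 0.615067.
Correction k=2: B_{4}/4! · (f^{(3)}(32) − f^{(3)}(2)) = −1/720 · (-7.15256e-07 − (-0.750000)) = -0.00104167.

S_2 ≈ 0.614025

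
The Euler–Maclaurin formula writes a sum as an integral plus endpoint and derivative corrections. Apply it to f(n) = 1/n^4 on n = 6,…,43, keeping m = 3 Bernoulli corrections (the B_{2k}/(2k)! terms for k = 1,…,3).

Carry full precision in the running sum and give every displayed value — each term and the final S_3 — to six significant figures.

S_3 ≈ 0.00196726

Integral: ∫_6^43 1/x^4 dx = 0.00153902.
Boundary: ½(f(6) + f(43)) = ½(0.000771605 + 2.92500e-07) = 0.000385949.
So far: 0.00192497.
Correction k=1: B_{2}/2! · (f^{(1)}(43) − f^{(1)}(6)) = 1/12 · (-2.72093e-08 − (-0.000514403)) = 4.28647e-05.
After k=1: 0.00196783.
Correction k=2: B_{4}/4! · (f^{(3)}(43) − f^{(3)}(6)) = −1/720 · (-4.41471e-10 − (-0.000428669)) = -5.95374e-07.
After k=2: 0.00196724.
Correction k=3: B_{6}/6! · (f^{(5)}(43) − f^{(5)}(6)) = 1/30240 · (-1.33707e-11 − (-0.000666819)) = 2.20509e-08.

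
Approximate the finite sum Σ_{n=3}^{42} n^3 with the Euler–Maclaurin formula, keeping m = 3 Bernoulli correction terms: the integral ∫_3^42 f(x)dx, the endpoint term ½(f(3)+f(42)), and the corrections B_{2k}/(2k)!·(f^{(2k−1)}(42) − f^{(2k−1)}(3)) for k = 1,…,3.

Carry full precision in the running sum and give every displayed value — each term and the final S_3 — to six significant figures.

The integral term ∫_3^42 x^3 dx = 777904.
Endpoint term: (f(3) + f(42))/2 = (27.0000 + 74088.0)/2 = 37057.5.
Running total after boundary: 814961.
Order-1 term: 1/12 · (5292.00 − 27.0000) = 438.750.
Running total after k=1: 815400.
Order-2 term: −1/720 · (6.00000 − 6.00000) = 0.00000.
Running total after k=2: 815400.
Order-3 term: 1/30240 · (0.00000 − 0.00000) = 0.00000.

S_3 ≈ 815400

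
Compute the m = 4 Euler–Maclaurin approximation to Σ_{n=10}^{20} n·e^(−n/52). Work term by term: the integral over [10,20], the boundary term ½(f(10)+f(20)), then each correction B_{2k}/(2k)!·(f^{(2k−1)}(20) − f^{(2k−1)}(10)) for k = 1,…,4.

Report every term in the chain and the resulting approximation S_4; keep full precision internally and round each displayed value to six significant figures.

S_4 ≈ 122.295

∫_10^20 x·e^(−x/52) dx evaluates to 111.384.
Boundary: ½(f(10) + f(20)) = ½(8.25053 + 13.6142) = 10.9324.
Running total after boundary: 122.316.
Correction k=1: B_{2}/2! · (f^{(1)}(20) − f^{(1)}(10)) = 1/12 · (0.418900 − 0.666389) = -0.0206241.
Partial sum through k=1: 122.295.
Correction k=2: B_{4}/4! · (f^{(3)}(20) − f^{(3)}(10)) = −1/720 · (0.000658404 − 0.000856692) = 2.75400e-07.
Partial sum through k=2: 122.295.
Correction k=3: B_{6}/6! · (f^{(5)}(20) − f^{(5)}(10)) = 1/30240 · (4.29693e-07 − 5.42507e-07) = -3.73062e-12.
Partial sum through k=3: 122.295.
Correction k=4: B_{8}/8! · (f^{(7)}(20) − f^{(7)}(10)) = −1/1209600 · (2.27771e-10 − 2.84094e-10) = 4.65630e-17.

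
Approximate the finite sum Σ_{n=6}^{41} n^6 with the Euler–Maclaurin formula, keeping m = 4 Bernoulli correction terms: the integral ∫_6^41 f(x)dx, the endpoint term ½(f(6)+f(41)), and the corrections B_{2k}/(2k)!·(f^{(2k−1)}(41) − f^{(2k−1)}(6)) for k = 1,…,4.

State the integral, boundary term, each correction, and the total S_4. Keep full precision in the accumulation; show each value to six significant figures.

Integral: ∫_6^41 x^6 dx = 2.78220e+10.
½[f(6) + f(41)] = ½[46656.0 + 4.75010e+09] = 2.37508e+09.
Integral + boundary = 3.01971e+10.
k=1: B_{2}/(2)! × [f^{(1)}(41) − f^{(1)}(6)] = 1/12 × (6.95137e+08 − 46656.0) = 5.79242e+07.
Partial sum through k=1: 3.02550e+10.
k=2: B_{4}/(4)! × [f^{(3)}(41) − f^{(3)}(6)] = −1/720 × (8.27052e+06 − 25920.0) = -11450.8.
Partial sum through k=2: 3.02550e+10.
k=3: B_{6}/(6)! × [f^{(5)}(41) − f^{(5)}(6)] = 1/30240 × (29520.0 − 4320.00) = 0.833333.
Partial sum through k=3: 3.02550e+10.
k=4: B_{8}/(8)! × [f^{(7)}(41) − f^{(7)}(6)] = −1/1209600 × (0.00000 − 0.00000) = 0.00000.

S_4 ≈ 3.02550e+10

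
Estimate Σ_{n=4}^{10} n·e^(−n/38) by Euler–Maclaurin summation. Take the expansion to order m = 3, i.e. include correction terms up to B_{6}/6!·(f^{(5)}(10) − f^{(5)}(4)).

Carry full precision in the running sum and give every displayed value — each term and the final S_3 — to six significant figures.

S_3 ≈ 40.1994

∫_4^10 x·e^(−x/38) dx evaluates to 34.5760.
½[f(4) + f(10)] = ½[3.60035 + 7.68621] = 5.64328.
Integral + boundary = 40.2193.
Order-1 term: 1/12 · (0.566352 − 0.805342) = -0.0199158.
Partial sum through k=1: 40.1994.
Order-2 term: −1/720 · (0.00145678 − 0.00180437) = 4.82768e-07.
Partial sum through k=2: 40.1994.
Order-3 term: 1/30240 · (1.74609e-06 − 2.11290e-06) = -1.21301e-11.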